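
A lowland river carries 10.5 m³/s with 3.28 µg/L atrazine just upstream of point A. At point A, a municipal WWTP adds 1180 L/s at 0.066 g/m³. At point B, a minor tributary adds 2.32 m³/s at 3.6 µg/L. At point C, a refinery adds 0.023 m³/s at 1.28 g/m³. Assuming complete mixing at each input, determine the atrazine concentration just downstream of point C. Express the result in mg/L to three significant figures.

0.0107 mg/L

3.28 µg/L = 0.00328 mg/L.
1180 L/s = 1.18 m³/s.
After input A: C = (10.5·0.00328 + 1.18·0.066) / 11.68 = 0.009616 mg/L.
3.6 µg/L = 0.0036 mg/L.
After input B: C = (11.68·0.009616 + 2.32·0.0036) / 14 = 0.008619 mg/L.
After input C: C = (14·0.008619 + 0.023·1.28) / 14.02 = 0.0107 mg/L.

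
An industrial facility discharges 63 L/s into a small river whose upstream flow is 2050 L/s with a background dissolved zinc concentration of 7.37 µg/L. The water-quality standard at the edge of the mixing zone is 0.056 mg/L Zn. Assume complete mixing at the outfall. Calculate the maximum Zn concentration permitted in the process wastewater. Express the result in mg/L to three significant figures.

63 L/s = 0.063 m³/s.
2050 L/s = 2.05 m³/s.
7.37 µg/L = 0.00737 mg/L.
Mass balance: 0.056·2.113 = 0.063·Cₑ + 2.05·0.00737.
Cₑ = (0.1183 − 0.01511) / 0.063 = 1.638 mg/L.

1.64 mg/L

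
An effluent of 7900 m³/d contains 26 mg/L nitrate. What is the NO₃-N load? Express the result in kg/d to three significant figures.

7900 m³/d = 0.09144 m³/s.
Mass flux = Q·C = 0.09144 m³/s × 26 g/m³ = 2.377 g/s.
= 2.377 g/s × 86.4 = 205.4 kg/d.

205 kg/d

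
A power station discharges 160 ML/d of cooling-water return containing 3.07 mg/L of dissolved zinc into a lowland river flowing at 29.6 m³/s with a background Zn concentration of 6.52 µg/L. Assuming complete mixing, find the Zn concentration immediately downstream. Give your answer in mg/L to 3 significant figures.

160 ML/d = 1.852 m³/s.
6.52 µg/L = 0.00652 mg/L.
By mass balance at complete mixing, C = (1.852·3.07 + 29.6·0.00652) / (1.852 + 29.6) = 5.878/31.45 = 0.1869 mg/L.

0.187 mg/L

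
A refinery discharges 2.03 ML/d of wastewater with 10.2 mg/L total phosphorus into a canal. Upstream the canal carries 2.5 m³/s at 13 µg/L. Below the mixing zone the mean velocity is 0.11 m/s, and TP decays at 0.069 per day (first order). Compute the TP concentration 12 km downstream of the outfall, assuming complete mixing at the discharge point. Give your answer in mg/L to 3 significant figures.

0.0988 mg/L

2.03 ML/d = 0.0235 m³/s.
13 µg/L = 0.013 mg/L.
After complete mixing, C₀ = (0.0235·10.2 + 2.5·0.013) / 2.523 = 0.1078 mg/L.
Travel time t = 1.2e+04 m / 0.11 m/s = 1.091e+05 s = 1.263 d.
C = 0.1078·exp(−0.069·1.263) = 0.1078·0.9166 = 0.09885 mg/L.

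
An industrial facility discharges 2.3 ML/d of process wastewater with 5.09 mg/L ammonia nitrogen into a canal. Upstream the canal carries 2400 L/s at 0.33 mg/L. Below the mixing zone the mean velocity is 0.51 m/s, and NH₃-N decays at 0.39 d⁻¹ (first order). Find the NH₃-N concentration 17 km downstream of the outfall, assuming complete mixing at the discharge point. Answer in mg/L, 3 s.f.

2.3 ML/d = 0.02662 m³/s.
2400 L/s = 2.4 m³/s.
After complete mixing, C₀ = (0.02662·5.09 + 2.4·0.33) / 2.427 = 0.3822 mg/L.
Travel time t = 1.7e+04 m / 0.51 m/s = 3.333e+04 s = 0.3858 d.
C = 0.3822·exp(−0.39·0.3858) = 0.3822·0.8603 = 0.3288 mg/L.

0.329 mg/L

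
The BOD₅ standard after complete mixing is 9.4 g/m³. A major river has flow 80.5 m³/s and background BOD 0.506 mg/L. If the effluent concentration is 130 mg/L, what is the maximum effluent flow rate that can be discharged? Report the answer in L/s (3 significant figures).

5940 L/s

Mass balance at complete mixing: C_std·(Q_w + Q_r) = Q_w·C_e + Q_r·C_b.
Rearranging, Q_w = Q_r·(C_std − C_b)/(C_e − C_std) = 80.5·(9.4 − 0.506) / (130 − 9.4) = 5.937 m³/s.
= 5937 L/s.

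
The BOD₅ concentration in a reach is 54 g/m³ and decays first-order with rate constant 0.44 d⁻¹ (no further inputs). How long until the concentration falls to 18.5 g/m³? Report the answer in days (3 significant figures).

2.43 d

t = ln(C₀/C)/k = ln(54/18.5)/0.44 = 1.071/0.44 = 2.435 d.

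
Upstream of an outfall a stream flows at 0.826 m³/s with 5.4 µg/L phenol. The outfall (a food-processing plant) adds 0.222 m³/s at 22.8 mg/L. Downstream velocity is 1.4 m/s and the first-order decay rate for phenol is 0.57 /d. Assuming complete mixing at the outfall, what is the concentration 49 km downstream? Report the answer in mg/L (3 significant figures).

3.84 mg/L

5.4 µg/L = 0.0054 mg/L.
After complete mixing, C₀ = (0.222·22.8 + 0.826·0.0054) / 1.048 = 4.834 mg/L.
Travel time t = 4.9e+04 m / 1.4 m/s = 3.5e+04 s = 0.4051 d.
C = 4.834·exp(−0.57·0.4051) = 4.834·0.7938 = 3.837 mg/L.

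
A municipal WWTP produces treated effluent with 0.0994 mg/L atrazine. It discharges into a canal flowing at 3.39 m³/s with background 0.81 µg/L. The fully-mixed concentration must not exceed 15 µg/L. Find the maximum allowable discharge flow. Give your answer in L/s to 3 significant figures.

0.81 µg/L = 0.00081 mg/L.
15 µg/L = 0.015 mg/L.
Mass balance at complete mixing: C_std·(Q_w + Q_r) = Q_w·C_e + Q_r·C_b.
Rearranging, Q_w = Q_r·(C_std − C_b)/(C_e − C_std) = 3.39·(0.015 − 0.00081) / (0.0994 − 0.015) = 0.57 m³/s.
= 570 L/s.

570 L/s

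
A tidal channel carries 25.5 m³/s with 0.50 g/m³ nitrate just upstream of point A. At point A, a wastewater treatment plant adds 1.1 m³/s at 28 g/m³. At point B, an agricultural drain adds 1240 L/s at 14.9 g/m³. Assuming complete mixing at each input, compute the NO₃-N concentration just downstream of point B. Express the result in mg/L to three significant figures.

After input A: C = (25.5·0.5 + 1.1·28) / 26.6 = 1.637 mg/L.
1240 L/s = 1.24 m³/s.
After input B: C = (26.6·1.637 + 1.24·14.9) / 27.84 = 2.228 mg/L.

2.23 mg/L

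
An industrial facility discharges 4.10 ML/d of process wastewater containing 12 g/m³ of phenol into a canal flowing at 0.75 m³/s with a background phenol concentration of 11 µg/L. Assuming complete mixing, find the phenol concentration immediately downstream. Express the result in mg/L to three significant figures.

0.724 mg/L

4.10 ML/d = 0.04745 m³/s.
11 µg/L = 0.011 mg/L.
Conservation of mass across the mixing zone: C = (0.04745·12 + 0.75·0.011) / (0.04745 + 0.75) = 0.5777/0.7975 = 0.7244 mg/L.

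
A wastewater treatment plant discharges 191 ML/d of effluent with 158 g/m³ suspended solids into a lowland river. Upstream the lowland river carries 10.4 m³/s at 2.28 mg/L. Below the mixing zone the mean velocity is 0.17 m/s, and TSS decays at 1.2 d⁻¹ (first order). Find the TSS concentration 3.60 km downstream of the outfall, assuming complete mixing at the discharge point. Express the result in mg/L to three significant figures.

191 ML/d = 2.211 m³/s.
After complete mixing, C₀ = (2.211·158 + 10.4·2.28) / 12.61 = 29.58 mg/L.
Travel time t = 3600 m / 0.17 m/s = 2.118e+04 s = 0.2451 d.
C = 29.58·exp(−1.2·0.2451) = 29.58·0.7452 = 22.04 mg/L.

22.0 mg/L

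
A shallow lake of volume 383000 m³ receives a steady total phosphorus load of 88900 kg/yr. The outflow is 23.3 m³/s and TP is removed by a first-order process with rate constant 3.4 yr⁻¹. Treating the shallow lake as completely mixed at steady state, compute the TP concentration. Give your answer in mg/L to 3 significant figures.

Outflow Q = 23.3 m³/s × 3.156e+07 s/yr = 7.353e+08 m³/yr.
Steady-state CSTR mass balance: W = Q·C + k·V·C, so C = W/(Q + kV).
Q + kV = 7.353e+08 + 3.4·383000 = 7.366e+08 m³/yr.
C = 88900/7.366e+08 = 0.0001207 kg/m³ = 0.1207 mg/L.

0.121 mg/L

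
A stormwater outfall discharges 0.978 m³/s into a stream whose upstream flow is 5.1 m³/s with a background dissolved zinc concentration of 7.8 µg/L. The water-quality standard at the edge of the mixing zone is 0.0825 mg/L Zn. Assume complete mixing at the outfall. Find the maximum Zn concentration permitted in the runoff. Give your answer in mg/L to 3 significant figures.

0.472 mg/L

7.8 µg/L = 0.0078 mg/L.
Mass balance: 0.0825·6.078 = 0.978·Cₑ + 5.1·0.0078.
Cₑ = (0.5014 − 0.03978) / 0.978 = 0.472 mg/L.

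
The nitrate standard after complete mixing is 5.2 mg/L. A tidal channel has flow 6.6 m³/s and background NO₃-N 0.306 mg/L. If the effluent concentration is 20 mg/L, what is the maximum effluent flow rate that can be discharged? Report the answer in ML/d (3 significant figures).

Mass balance at complete mixing: C_std·(Q_w + Q_r) = Q_w·C_e + Q_r·C_b.
Rearranging, Q_w = Q_r·(C_std − C_b)/(C_e − C_std) = 6.6·(5.2 − 0.306) / (20 − 5.2) = 2.182 m³/s.
= 188.6 ML/d.

189 ML/d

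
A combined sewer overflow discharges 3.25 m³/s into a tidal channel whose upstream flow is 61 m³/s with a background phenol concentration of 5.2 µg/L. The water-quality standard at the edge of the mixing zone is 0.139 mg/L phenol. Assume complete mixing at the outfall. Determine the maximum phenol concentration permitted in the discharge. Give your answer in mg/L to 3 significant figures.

2.65 mg/L

5.2 µg/L = 0.0052 mg/L.
Mass balance: 0.139·64.25 = 3.25·Cₑ + 61·0.0052.
Cₑ = (8.931 − 0.3172) / 3.25 = 2.65 mg/L.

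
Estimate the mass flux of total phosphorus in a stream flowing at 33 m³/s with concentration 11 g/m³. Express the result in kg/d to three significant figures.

Mass flux = Q·C = 33 m³/s × 11 g/m³ = 363 g/s.
= 363 g/s × 86.4 = 3.136e+04 kg/d.

31400 kg/d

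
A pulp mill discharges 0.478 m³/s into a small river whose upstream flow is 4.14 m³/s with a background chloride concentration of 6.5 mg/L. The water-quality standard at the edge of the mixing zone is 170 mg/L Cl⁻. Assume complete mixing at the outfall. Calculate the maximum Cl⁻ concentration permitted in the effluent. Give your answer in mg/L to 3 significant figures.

1590 mg/L

Mass balance: 170·4.618 = 0.478·Cₑ + 4.14·6.5.
Cₑ = (785.1 − 26.91) / 0.478 = 1586 mg/L.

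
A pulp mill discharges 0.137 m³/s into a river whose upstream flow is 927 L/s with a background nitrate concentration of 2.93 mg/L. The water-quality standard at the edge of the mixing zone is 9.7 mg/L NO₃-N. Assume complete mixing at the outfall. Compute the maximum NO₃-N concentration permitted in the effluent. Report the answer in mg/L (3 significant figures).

927 L/s = 0.927 m³/s.
Mass balance: 9.7·1.064 = 0.137·Cₑ + 0.927·2.93.
Cₑ = (10.32 − 2.716) / 0.137 = 55.51 mg/L.

55.5 mg/L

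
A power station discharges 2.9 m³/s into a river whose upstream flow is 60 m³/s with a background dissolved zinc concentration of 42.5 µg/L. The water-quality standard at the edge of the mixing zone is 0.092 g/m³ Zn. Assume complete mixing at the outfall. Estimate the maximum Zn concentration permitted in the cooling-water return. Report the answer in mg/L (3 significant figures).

1.12 mg/L

42.5 µg/L = 0.0425 mg/L.
Mass balance: 0.092·62.9 = 2.9·Cₑ + 60·0.0425.
Cₑ = (5.787 − 2.55) / 2.9 = 1.116 mg/L.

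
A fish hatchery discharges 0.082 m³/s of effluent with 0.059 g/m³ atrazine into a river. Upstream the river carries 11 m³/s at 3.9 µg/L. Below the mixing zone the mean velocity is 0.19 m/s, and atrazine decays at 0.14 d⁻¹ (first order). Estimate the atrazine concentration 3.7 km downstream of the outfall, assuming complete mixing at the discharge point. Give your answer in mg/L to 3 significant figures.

0.00417 mg/L

3.9 µg/L = 0.0039 mg/L.
After complete mixing, C₀ = (0.082·0.059 + 11·0.0039) / 11.08 = 0.004308 mg/L.
Travel time t = 3700 m / 0.19 m/s = 1.947e+04 s = 0.2254 d.
C = 0.004308·exp(−0.14·0.2254) = 0.004308·0.9689 = 0.004174 mg/L.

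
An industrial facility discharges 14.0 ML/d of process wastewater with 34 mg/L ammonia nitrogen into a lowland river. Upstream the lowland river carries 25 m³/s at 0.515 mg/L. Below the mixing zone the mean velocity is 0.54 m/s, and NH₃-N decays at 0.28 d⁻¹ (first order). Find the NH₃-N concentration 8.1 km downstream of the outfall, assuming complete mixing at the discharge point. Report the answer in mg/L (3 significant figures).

0.696 mg/L

14.0 ML/d = 0.162 m³/s.
After complete mixing, C₀ = (0.162·34 + 25·0.515) / 25.16 = 0.7306 mg/L.
Travel time t = 8100 m / 0.54 m/s = 1.5e+04 s = 0.1736 d.
C = 0.7306·exp(−0.28·0.1736) = 0.7306·0.9526 = 0.696 mg/L.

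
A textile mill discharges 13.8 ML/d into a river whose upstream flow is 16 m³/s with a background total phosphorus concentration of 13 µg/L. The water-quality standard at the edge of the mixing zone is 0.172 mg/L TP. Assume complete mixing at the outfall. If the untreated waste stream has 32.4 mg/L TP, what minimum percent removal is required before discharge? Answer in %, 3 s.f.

13.8 ML/d = 0.1597 m³/s.
13 µg/L = 0.013 mg/L.
Mass balance: 0.172·16.16 = 0.1597·Cₑ + 16·0.013.
Cₑ = (2.779 − 0.208) / 0.1597 = 16.1 mg/L.
Required removal = 1 − 16.1/32.4 = 50.31 %.

50.3 %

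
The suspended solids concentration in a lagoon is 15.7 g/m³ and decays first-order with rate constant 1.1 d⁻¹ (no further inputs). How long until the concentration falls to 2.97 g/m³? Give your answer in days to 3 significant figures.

1.51 d

t = ln(C₀/C)/k = ln(15.7/2.97)/1.1 = 1.665/1.1 = 1.514 d.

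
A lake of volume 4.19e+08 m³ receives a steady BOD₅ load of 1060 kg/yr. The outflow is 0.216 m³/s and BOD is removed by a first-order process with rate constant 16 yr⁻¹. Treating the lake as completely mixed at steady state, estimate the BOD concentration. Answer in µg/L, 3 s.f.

Outflow Q = 0.216 m³/s × 3.156e+07 s/yr = 6.816e+06 m³/yr.
Steady-state CSTR mass balance: W = Q·C + k·V·C, so C = W/(Q + kV).
Q + kV = 6.816e+06 + 16·4.19e+08 = 6.711e+09 m³/yr.
C = 1060/6.711e+09 = 1.58e-07 kg/m³ = 0.000158 mg/L = 0.158 µg/L.

0.158 µg/L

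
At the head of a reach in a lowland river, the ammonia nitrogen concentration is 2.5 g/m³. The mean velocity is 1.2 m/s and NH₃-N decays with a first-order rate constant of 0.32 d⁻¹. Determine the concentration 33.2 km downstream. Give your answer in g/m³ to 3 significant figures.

Travel time t = 33.2 km / 1.2 m/s = 3.32e+04/1.2 = 2.767e+04 s = 0.3202 d.
First-order decay: C = 2.5·exp(−0.32·0.3202) = 2.5·0.9026 = 2.257 g/m³.

2.26 g/m³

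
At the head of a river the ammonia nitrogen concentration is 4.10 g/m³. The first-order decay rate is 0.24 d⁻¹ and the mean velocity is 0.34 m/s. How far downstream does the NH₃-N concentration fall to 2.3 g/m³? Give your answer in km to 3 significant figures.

70.8 km

From C = C₀·e^(−kt), t = ln(C₀/C)/k = ln(4.10/2.3)/0.24 = 0.5781/0.24 = 2.409 d.
Distance = v·t = 0.34 m/s × 2.081e+05 s = 7.076e+04 m = 70.76 km.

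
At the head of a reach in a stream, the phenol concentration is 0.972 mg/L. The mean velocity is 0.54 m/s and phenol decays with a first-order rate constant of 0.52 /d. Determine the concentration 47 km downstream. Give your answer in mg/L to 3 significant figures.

0.576 mg/L

Travel time t = 47 km / 0.54 m/s = 4.7e+04/0.54 = 8.704e+04 s = 1.007 d.
First-order decay: C = 0.972·exp(−0.52·1.007) = 0.972·0.5922 = 0.5757 mg/L.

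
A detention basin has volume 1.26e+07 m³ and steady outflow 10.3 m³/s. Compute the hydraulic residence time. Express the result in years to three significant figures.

Q = 10.3 m³/s × 3.156e+07 s/yr = 3.25e+08 m³/yr.
Hydraulic residence time τ = V/Q = 1.26e+07/3.25e+08 = 0.03876 yr.

0.0388 yr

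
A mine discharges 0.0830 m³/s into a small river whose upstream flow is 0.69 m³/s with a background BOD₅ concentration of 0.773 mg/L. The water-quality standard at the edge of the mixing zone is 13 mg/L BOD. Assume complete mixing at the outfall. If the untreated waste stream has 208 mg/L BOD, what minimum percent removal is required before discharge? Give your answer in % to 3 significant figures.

Mass balance: 13·0.773 = 0.083·Cₑ + 0.69·0.773.
Cₑ = (10.05 − 0.5334) / 0.083 = 114.6 mg/L.
Required removal = 1 − 114.6/208 = 44.88 %.

44.9 %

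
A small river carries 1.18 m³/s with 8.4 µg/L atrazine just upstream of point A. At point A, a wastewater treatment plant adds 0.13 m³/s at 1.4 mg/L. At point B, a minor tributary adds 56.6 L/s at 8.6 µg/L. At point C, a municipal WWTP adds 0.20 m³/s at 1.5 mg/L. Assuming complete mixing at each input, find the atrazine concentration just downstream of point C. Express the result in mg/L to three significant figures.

0.314 mg/L

8.4 µg/L = 0.0084 mg/L.
After input A: C = (1.18·0.0084 + 0.13·1.4) / 1.31 = 0.1465 mg/L.
56.6 L/s = 0.0566 m³/s.
8.6 µg/L = 0.0086 mg/L.
After input B: C = (1.31·0.1465 + 0.0566·0.0086) / 1.367 = 0.1408 mg/L.
After input C: C = (1.367·0.1408 + 0.2·1.5) / 1.567 = 0.3143 mg/L.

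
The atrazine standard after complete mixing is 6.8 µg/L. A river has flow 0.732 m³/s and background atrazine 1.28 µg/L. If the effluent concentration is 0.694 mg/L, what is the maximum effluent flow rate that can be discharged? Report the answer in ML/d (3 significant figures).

0.508 ML/d

1.28 µg/L = 0.00128 mg/L.
6.8 µg/L = 0.0068 mg/L.
Mass balance at complete mixing: C_std·(Q_w + Q_r) = Q_w·C_e + Q_r·C_b.
Rearranging, Q_w = Q_r·(C_std − C_b)/(C_e − C_std) = 0.732·(0.0068 − 0.00128) / (0.694 − 0.0068) = 0.00588 m³/s.
= 0.508 ML/d.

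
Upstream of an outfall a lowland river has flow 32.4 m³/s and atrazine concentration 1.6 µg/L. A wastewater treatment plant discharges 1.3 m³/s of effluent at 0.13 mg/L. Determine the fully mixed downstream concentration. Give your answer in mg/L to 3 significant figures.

1.6 µg/L = 0.0016 mg/L.
Flow-weighted mixing gives C = (1.3·0.13 + 32.4·0.0016) / (1.3 + 32.4) = 0.2208/33.7 = 0.006553 mg/L.

0.00655 mg/L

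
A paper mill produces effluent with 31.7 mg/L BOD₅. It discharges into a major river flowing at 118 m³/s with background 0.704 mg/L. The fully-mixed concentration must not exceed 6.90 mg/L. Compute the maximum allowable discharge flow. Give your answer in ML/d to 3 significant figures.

2550 ML/d

Mass balance at complete mixing: C_std·(Q_w + Q_r) = Q_w·C_e + Q_r·C_b.
Rearranging, Q_w = Q_r·(C_std − C_b)/(C_e − C_std) = 118·(6.9 − 0.704) / (31.7 − 6.9) = 29.48 m³/s.
= 2547 ML/d.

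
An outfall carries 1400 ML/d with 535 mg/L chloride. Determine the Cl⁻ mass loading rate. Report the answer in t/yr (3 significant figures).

274000 t/yr

1400 ML/d = 16.2 m³/s.
Mass flux = Q·C = 16.2 m³/s × 535 g/m³ = 8669 g/s.
= 8669 g/s × 31.56 = 2.736e+05 t/yr.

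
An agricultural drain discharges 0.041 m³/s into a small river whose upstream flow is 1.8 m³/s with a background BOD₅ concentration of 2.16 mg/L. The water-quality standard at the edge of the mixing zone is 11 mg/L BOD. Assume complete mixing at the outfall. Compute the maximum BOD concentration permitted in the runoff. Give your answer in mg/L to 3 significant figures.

Mass balance: 11·1.841 = 0.041·Cₑ + 1.8·2.16.
Cₑ = (20.25 − 3.888) / 0.041 = 399.1 mg/L.

399 mg/L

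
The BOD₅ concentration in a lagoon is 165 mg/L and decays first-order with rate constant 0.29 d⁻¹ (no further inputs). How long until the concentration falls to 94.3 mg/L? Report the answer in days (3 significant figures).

t = ln(C₀/C)/k = ln(165/94.3)/0.29 = 0.5595/0.29 = 1.929 d.

1.93 d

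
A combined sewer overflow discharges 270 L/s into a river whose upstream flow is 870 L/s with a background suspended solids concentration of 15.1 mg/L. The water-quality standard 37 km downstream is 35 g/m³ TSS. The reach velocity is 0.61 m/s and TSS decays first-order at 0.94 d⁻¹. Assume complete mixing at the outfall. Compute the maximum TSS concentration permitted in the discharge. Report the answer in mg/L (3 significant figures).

270 L/s = 0.27 m³/s.
870 L/s = 0.87 m³/s.
Travel time to the compliance point: t = 3.7e+04/0.61 = 6.066e+04 s = 0.702 d; decay factor exp(−0.94·0.702) = 0.5169.
So the concentration just after mixing may be at most 35/0.5169 = 67.71 mg/L.
Mass balance: 67.71·1.14 = 0.27·Cₑ + 0.87·15.1.
Cₑ = (77.19 − 13.14) / 0.27 = 237.2 mg/L.

237 mg/L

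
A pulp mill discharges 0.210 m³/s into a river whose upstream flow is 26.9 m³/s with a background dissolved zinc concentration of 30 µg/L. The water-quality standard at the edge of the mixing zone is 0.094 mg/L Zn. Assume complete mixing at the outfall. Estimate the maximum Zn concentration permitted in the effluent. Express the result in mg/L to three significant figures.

30 µg/L = 0.03 mg/L.
Mass balance: 0.094·27.11 = 0.21·Cₑ + 26.9·0.03.
Cₑ = (2.548 − 0.807) / 0.21 = 8.292 mg/L.

8.29 mg/L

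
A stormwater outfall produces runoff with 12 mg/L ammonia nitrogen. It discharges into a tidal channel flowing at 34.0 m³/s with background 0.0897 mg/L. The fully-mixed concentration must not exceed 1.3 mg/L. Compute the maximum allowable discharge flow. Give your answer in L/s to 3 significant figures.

Mass balance at complete mixing: C_std·(Q_w + Q_r) = Q_w·C_e + Q_r·C_b.
Rearranging, Q_w = Q_r·(C_std − C_b)/(C_e − C_std) = 34.0·(1.3 − 0.0897) / (12 − 1.3) = 3.846 m³/s.
= 3846 L/s.

3850 L/s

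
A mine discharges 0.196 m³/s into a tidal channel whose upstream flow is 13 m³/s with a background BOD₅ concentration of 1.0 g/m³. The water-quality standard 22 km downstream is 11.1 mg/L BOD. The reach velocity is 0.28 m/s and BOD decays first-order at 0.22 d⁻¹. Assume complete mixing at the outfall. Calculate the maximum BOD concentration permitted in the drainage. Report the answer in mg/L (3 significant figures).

Travel time to the compliance point: t = 2.2e+04/0.28 = 7.857e+04 s = 0.9094 d; decay factor exp(−0.22·0.9094) = 0.8187.
So the concentration just after mixing may be at most 11.1/0.8187 = 13.56 mg/L.
Mass balance: 13.56·13.2 = 0.196·Cₑ + 13·1.
Cₑ = (178.9 − 13) / 0.196 = 846.5 mg/L.

847 mg/L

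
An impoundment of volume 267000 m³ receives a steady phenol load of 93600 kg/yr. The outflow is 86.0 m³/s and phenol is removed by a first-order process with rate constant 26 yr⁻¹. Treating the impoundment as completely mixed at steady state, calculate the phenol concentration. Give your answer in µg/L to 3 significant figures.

Outflow Q = 86.0 m³/s × 3.156e+07 s/yr = 2.714e+09 m³/yr.
Steady-state CSTR mass balance: W = Q·C + k·V·C, so C = W/(Q + kV).
Q + kV = 2.714e+09 + 26·267000 = 2.721e+09 m³/yr.
C = 93600/2.721e+09 = 3.44e-05 kg/m³ = 0.0344 mg/L = 34.4 µg/L.

34.4 µg/L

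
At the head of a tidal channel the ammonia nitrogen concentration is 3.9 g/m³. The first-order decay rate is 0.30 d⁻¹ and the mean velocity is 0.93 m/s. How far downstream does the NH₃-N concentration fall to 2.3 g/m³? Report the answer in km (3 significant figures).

141 km

From C = C₀·e^(−kt), t = ln(C₀/C)/k = ln(3.9/2.3)/0.30 = 0.5281/0.30 = 1.76 d.
Distance = v·t = 0.93 m/s × 1.521e+05 s = 1.414e+05 m = 141.4 km.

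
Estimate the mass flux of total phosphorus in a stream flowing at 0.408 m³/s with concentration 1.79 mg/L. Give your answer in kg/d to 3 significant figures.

Mass flux = Q·C = 0.408 m³/s × 1.79 g/m³ = 0.7303 g/s.
= 0.7303 g/s × 86.4 = 63.1 kg/d.

63.1 kg/d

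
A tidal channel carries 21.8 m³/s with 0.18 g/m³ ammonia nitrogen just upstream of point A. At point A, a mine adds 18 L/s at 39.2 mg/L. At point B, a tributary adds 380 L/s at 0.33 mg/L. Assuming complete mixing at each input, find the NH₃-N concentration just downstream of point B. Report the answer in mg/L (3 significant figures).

0.214 mg/L

18 L/s = 0.018 m³/s.
After input A: C = (21.8·0.18 + 0.018·39.2) / 21.82 = 0.2122 mg/L.
380 L/s = 0.38 m³/s.
After input B: C = (21.82·0.2122 + 0.38·0.33) / 22.2 = 0.2142 mg/L.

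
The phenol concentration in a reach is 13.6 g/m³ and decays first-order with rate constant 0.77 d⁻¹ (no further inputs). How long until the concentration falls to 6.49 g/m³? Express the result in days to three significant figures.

0.961 d

t = ln(C₀/C)/k = ln(13.6/6.49)/0.77 = 0.7398/0.77 = 0.9608 d.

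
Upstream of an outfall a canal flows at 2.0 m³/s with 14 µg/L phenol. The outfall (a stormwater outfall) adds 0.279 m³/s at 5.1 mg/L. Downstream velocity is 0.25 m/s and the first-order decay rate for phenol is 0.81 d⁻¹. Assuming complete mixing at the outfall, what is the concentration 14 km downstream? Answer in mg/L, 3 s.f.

14 µg/L = 0.014 mg/L.
After complete mixing, C₀ = (0.279·5.1 + 2·0.014) / 2.279 = 0.6366 mg/L.
Travel time t = 1.4e+04 m / 0.25 m/s = 5.6e+04 s = 0.6481 d.
C = 0.6366·exp(−0.81·0.6481) = 0.6366·0.5916 = 0.3766 mg/L.

0.377 mg/L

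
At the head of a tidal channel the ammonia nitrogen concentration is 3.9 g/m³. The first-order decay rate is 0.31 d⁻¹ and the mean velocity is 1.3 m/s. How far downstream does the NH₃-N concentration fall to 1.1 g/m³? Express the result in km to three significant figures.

From C = C₀·e^(−kt), t = ln(C₀/C)/k = ln(3.9/1.1)/0.31 = 1.266/0.31 = 4.083 d.
Distance = v·t = 1.3 m/s × 3.528e+05 s = 4.586e+05 m = 458.6 km.

459 km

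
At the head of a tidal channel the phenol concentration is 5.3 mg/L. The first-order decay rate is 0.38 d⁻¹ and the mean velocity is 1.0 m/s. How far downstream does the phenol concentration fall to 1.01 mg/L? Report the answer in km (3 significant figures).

From C = C₀·e^(−kt), t = ln(C₀/C)/k = ln(5.3/1.01)/0.38 = 1.658/0.38 = 4.363 d.
Distance = v·t = 1.0 m/s × 3.769e+05 s = 3.769e+05 m = 376.9 km.

377 km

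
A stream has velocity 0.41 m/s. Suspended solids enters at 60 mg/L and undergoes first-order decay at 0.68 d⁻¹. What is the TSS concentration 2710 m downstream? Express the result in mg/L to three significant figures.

Travel time t = 2710 m / 0.41 m/s = 2710/0.41 = 6610 s = 0.0765 d.
First-order decay: C = 60·exp(−0.68·0.0765) = 60·0.9493 = 56.96 mg/L.

57.0 mg/L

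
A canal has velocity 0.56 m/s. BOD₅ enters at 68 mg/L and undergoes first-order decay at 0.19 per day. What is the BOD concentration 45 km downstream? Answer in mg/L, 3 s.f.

Travel time t = 45 km / 0.56 m/s = 4.5e+04/0.56 = 8.036e+04 s = 0.9301 d.
First-order decay: C = 68·exp(−0.19·0.9301) = 68·0.838 = 56.99 mg/L.

57.0 mg/L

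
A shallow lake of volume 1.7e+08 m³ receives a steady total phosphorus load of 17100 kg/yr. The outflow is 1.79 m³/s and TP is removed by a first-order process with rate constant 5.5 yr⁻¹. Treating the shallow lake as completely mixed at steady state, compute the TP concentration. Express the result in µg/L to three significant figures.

17.2 µg/L

Outflow Q = 1.79 m³/s × 3.156e+07 s/yr = 5.649e+07 m³/yr.
Steady-state CSTR mass balance: W = Q·C + k·V·C, so C = W/(Q + kV).
Q + kV = 5.649e+07 + 5.5·1.7e+08 = 9.915e+08 m³/yr.
C = 17100/9.915e+08 = 1.725e-05 kg/m³ = 0.01725 mg/L = 17.25 µg/L.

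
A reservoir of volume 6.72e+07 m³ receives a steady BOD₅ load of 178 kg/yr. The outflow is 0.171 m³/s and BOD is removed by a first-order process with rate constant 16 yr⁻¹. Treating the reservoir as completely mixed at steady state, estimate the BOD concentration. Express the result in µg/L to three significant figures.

Outflow Q = 0.171 m³/s × 3.156e+07 s/yr = 5.396e+06 m³/yr.
Steady-state CSTR mass balance: W = Q·C + k·V·C, so C = W/(Q + kV).
Q + kV = 5.396e+06 + 16·6.72e+07 = 1.081e+09 m³/yr.
C = 178/1.081e+09 = 1.647e-07 kg/m³ = 0.0001647 mg/L = 0.1647 µg/L.

0.165 µg/L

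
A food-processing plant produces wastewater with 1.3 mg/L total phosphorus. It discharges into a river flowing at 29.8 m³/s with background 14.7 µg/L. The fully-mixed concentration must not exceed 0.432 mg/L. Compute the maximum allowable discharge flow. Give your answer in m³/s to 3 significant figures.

14.7 µg/L = 0.0147 mg/L.
Mass balance at complete mixing: C_std·(Q_w + Q_r) = Q_w·C_e + Q_r·C_b.
Rearranging, Q_w = Q_r·(C_std − C_b)/(C_e − C_std) = 29.8·(0.432 − 0.0147) / (1.3 − 0.432) = 14.33 m³/s.

14.3 m³/s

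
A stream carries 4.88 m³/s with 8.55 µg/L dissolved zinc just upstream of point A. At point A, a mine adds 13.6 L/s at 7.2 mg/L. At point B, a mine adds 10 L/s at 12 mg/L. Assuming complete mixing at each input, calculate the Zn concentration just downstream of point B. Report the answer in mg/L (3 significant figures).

8.55 µg/L = 0.00855 mg/L.
13.6 L/s = 0.0136 m³/s.
After input A: C = (4.88·0.00855 + 0.0136·7.2) / 4.894 = 0.02854 mg/L.
10 L/s = 0.01 m³/s.
After input B: C = (4.894·0.02854 + 0.01·12) / 4.904 = 0.05295 mg/L.

0.0529 mg/L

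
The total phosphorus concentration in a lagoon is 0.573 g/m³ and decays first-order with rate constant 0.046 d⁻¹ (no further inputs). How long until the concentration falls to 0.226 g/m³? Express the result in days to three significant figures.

t = ln(C₀/C)/k = ln(0.573/0.226)/0.046 = 0.9304/0.046 = 20.23 d.

20.2 d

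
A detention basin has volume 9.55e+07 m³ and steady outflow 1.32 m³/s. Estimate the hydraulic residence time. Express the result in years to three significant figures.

2.29 yr

Q = 1.32 m³/s × 3.156e+07 s/yr = 4.166e+07 m³/yr.
Hydraulic residence time τ = V/Q = 9.55e+07/4.166e+07 = 2.293 yr.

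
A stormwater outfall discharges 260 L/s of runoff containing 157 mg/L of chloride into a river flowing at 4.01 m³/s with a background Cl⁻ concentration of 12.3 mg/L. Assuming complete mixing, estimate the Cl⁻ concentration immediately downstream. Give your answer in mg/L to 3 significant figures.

260 L/s = 0.26 m³/s.
Flow-weighted mixing gives C = (0.26·157 + 4.01·12.3) / (0.26 + 4.01) = 90.14/4.27 = 21.11 mg/L.

21.1 mg/L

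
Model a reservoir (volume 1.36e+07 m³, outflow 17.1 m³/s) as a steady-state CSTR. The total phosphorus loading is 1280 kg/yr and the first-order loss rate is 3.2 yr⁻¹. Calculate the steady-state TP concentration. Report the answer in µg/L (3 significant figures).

Outflow Q = 17.1 m³/s × 3.156e+07 s/yr = 5.396e+08 m³/yr.
Steady-state CSTR mass balance: W = Q·C + k·V·C, so C = W/(Q + kV).
Q + kV = 5.396e+08 + 3.2·1.36e+07 = 5.832e+08 m³/yr.
C = 1280/5.832e+08 = 2.195e-06 kg/m³ = 0.002195 mg/L = 2.195 µg/L.

2.19 µg/L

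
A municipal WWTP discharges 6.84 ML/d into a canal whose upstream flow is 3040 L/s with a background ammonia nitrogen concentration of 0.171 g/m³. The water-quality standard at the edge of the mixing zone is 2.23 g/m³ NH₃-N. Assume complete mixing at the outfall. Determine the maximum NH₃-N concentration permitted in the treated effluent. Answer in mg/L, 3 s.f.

81.3 mg/L

6.84 ML/d = 0.07917 m³/s.
3040 L/s = 3.04 m³/s.
Mass balance: 2.23·3.119 = 0.07917·Cₑ + 3.04·0.171.
Cₑ = (6.956 − 0.5198) / 0.07917 = 81.3 mg/L.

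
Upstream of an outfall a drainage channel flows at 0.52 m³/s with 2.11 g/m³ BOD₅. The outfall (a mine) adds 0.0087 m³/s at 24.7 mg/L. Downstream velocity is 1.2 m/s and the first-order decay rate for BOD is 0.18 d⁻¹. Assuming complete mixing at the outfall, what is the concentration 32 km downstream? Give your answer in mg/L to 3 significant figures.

After complete mixing, C₀ = (0.0087·24.7 + 0.52·2.11) / 0.5287 = 2.482 mg/L.
Travel time t = 3.2e+04 m / 1.2 m/s = 2.667e+04 s = 0.3086 d.
C = 2.482·exp(−0.18·0.3086) = 2.482·0.946 = 2.348 mg/L.

2.35 mg/L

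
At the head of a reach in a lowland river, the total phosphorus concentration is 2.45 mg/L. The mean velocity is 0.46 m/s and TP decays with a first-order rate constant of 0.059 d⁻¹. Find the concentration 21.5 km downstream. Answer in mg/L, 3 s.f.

Travel time t = 21.5 km / 0.46 m/s = 2.15e+04/0.46 = 4.674e+04 s = 0.541 d.
First-order decay: C = 2.45·exp(−0.059·0.541) = 2.45·0.9686 = 2.373 mg/L.

2.37 mg/L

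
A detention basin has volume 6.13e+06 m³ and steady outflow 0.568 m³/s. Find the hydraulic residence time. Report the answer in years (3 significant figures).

0.342 yr

Q = 0.568 m³/s × 3.156e+07 s/yr = 1.792e+07 m³/yr.
Hydraulic residence time τ = V/Q = 6.13e+06/1.792e+07 = 0.342 yr.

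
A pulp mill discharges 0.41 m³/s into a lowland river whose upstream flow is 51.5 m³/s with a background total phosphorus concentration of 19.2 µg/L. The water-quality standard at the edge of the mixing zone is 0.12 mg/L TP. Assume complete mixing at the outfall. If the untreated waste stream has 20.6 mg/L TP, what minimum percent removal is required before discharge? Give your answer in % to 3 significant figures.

38.0 %

19.2 µg/L = 0.0192 mg/L.
Mass balance: 0.12·51.91 = 0.41·Cₑ + 51.5·0.0192.
Cₑ = (6.229 − 0.9888) / 0.41 = 12.78 mg/L.
Required removal = 1 − 12.78/20.6 = 37.95 %.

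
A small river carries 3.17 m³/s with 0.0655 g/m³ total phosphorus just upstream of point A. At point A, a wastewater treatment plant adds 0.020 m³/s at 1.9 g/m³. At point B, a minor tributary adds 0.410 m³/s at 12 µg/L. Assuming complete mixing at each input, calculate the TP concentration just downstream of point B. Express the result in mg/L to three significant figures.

After input A: C = (3.17·0.0655 + 0.02·1.9) / 3.19 = 0.077 mg/L.
12 µg/L = 0.012 mg/L.
After input B: C = (3.19·0.077 + 0.41·0.012) / 3.6 = 0.0696 mg/L.

0.0696 mg/L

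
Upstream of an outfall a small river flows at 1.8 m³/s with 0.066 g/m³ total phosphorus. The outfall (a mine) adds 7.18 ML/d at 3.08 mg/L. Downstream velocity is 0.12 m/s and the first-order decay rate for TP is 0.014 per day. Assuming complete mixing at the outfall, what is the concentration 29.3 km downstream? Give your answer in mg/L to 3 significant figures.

0.191 mg/L

7.18 ML/d = 0.0831 m³/s.
After complete mixing, C₀ = (0.0831·3.08 + 1.8·0.066) / 1.883 = 0.199 mg/L.
Travel time t = 2.93e+04 m / 0.12 m/s = 2.442e+05 s = 2.826 d.
C = 0.199·exp(−0.014·2.826) = 0.199·0.9612 = 0.1913 mg/L.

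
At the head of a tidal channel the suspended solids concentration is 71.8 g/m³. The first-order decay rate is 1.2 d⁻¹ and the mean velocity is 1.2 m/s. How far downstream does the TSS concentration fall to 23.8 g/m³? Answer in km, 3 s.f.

From C = C₀·e^(−kt), t = ln(C₀/C)/k = ln(71.8/23.8)/1.2 = 1.104/1.2 = 0.9202 d.
Distance = v·t = 1.2 m/s × 7.95e+04 s = 9.54e+04 m = 95.4 km.

95.4 km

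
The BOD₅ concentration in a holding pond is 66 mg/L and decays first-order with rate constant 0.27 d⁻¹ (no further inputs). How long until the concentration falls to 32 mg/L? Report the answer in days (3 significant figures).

t = ln(C₀/C)/k = ln(66/32)/0.27 = 0.7239/0.27 = 2.681 d.

2.68 d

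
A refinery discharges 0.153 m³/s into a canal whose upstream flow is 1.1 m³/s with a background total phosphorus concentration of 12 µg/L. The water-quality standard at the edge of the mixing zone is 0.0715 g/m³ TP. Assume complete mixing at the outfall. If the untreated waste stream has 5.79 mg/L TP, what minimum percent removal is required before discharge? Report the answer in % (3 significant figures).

91.4 %

12 µg/L = 0.012 mg/L.
Mass balance: 0.0715·1.253 = 0.153·Cₑ + 1.1·0.012.
Cₑ = (0.08959 − 0.0132) / 0.153 = 0.4993 mg/L.
Required removal = 1 − 0.4993/5.79 = 91.38 %.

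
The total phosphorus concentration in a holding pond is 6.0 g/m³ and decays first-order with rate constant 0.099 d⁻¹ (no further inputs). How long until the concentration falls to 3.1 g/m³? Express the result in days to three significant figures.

6.67 d

t = ln(C₀/C)/k = ln(6.0/3.1)/0.099 = 0.6604/0.099 = 6.67 d.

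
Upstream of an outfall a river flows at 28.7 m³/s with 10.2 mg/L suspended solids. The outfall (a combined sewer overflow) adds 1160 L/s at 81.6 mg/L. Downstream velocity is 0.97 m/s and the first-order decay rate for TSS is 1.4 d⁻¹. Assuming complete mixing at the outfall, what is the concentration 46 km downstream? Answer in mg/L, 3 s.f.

1160 L/s = 1.16 m³/s.
After complete mixing, C₀ = (1.16·81.6 + 28.7·10.2) / 29.86 = 12.97 mg/L.
Travel time t = 4.6e+04 m / 0.97 m/s = 4.742e+04 s = 0.5489 d.
C = 12.97·exp(−1.4·0.5489) = 12.97·0.4637 = 6.016 mg/L.

6.02 mg/L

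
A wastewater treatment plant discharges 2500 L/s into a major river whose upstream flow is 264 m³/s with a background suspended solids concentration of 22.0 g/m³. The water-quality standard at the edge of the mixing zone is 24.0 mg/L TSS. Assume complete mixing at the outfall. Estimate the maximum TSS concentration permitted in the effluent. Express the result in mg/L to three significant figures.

2500 L/s = 2.5 m³/s.
Mass balance: 24·266.5 = 2.5·Cₑ + 264·22.
Cₑ = (6396 − 5808) / 2.5 = 235.2 mg/L.

235 mg/L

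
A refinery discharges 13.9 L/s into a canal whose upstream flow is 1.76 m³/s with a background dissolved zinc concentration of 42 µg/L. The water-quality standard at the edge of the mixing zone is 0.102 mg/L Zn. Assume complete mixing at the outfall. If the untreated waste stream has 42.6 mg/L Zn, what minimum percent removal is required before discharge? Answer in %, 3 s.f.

81.9 %

13.9 L/s = 0.0139 m³/s.
42 µg/L = 0.042 mg/L.
Mass balance: 0.102·1.774 = 0.0139·Cₑ + 1.76·0.042.
Cₑ = (0.1809 − 0.07392) / 0.0139 = 7.699 mg/L.
Required removal = 1 − 7.699/42.6 = 81.93 %.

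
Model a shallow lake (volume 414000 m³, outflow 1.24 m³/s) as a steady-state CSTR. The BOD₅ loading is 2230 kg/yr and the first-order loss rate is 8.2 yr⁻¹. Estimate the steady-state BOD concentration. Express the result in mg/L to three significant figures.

0.0524 mg/L

Outflow Q = 1.24 m³/s × 3.156e+07 s/yr = 3.913e+07 m³/yr.
Steady-state CSTR mass balance: W = Q·C + k·V·C, so C = W/(Q + kV).
Q + kV = 3.913e+07 + 8.2·414000 = 4.253e+07 m³/yr.
C = 2230/4.253e+07 = 5.244e-05 kg/m³ = 0.05244 mg/L.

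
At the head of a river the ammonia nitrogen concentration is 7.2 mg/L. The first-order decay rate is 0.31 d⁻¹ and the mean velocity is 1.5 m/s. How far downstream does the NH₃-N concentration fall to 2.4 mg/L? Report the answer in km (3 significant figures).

459 km

From C = C₀·e^(−kt), t = ln(C₀/C)/k = ln(7.2/2.4)/0.31 = 1.099/0.31 = 3.544 d.
Distance = v·t = 1.5 m/s × 3.062e+05 s = 4.593e+05 m = 459.3 km.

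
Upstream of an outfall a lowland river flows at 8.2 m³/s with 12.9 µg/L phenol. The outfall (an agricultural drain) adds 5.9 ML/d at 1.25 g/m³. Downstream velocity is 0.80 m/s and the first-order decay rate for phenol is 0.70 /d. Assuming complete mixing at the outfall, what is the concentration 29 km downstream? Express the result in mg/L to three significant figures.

0.0172 mg/L

5.9 ML/d = 0.06829 m³/s.
12.9 µg/L = 0.0129 mg/L.
After complete mixing, C₀ = (0.06829·1.25 + 8.2·0.0129) / 8.268 = 0.02312 mg/L.
Travel time t = 2.9e+04 m / 0.80 m/s = 3.625e+04 s = 0.4196 d.
C = 0.02312·exp(−0.70·0.4196) = 0.02312·0.7455 = 0.01723 mg/L.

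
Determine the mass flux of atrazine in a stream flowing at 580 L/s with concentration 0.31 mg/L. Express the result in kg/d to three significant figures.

580 L/s = 0.58 m³/s.
Mass flux = Q·C = 0.58 m³/s × 0.31 g/m³ = 0.1798 g/s.
= 0.1798 g/s × 86.4 = 15.53 kg/d.

15.5 kg/d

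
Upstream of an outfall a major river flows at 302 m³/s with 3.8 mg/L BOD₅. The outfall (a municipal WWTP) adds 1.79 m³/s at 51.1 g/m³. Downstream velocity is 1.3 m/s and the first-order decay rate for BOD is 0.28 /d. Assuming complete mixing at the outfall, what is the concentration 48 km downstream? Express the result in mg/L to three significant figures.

3.62 mg/L

After complete mixing, C₀ = (1.79·51.1 + 302·3.8) / 303.8 = 4.079 mg/L.
Travel time t = 4.8e+04 m / 1.3 m/s = 3.692e+04 s = 0.4274 d.
C = 4.079·exp(−0.28·0.4274) = 4.079·0.8872 = 3.619 mg/L.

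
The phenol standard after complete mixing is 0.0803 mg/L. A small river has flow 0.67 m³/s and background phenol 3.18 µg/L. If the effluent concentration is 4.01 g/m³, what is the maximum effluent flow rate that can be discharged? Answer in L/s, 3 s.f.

3.18 µg/L = 0.00318 mg/L.
Mass balance at complete mixing: C_std·(Q_w + Q_r) = Q_w·C_e + Q_r·C_b.
Rearranging, Q_w = Q_r·(C_std − C_b)/(C_e − C_std) = 0.67·(0.0803 − 0.00318) / (4.01 − 0.0803) = 0.01315 m³/s.
= 13.15 L/s.

13.1 L/s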